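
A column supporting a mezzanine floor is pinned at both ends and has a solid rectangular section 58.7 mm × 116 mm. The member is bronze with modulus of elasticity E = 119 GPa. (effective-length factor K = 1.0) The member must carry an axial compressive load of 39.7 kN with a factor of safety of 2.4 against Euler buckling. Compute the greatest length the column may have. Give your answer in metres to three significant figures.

Buckling occurs about the weak axis: I_min = h·b³/12 with b = 58.7 mm (the shorter side).
I_min = 116×58.7³/12 = 1.955×10^6 mm⁴
I = 1.955×10^-6 m⁴
Required critical load P_cr = n·P = 2.4 × 39.7 = 95.28 kN = 9.528×10^4 N
From P_cr = π²EI/(K·L)²:  L = (1/K)·√(π²EI/P_cr) = (1/1)·√(π²×1.19×10^11×1.955×10^-6/9.528×10^4)
L = 4.91 m

L_max ≈ 4.91 m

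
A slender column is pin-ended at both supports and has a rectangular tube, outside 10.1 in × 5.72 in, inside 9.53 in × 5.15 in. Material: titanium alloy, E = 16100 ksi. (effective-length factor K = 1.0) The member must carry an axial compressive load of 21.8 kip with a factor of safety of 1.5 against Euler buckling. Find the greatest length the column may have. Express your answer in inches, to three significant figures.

L_max ≈ 488 in

Weak-axis I_min = (h_o·b_o³ − h_i·b_i³)/12 with b_o = 5.72, b_i = 5.150 in (shorter outer/inner sides).
I_min = (10.1×5.72³ − 9.530×5.150³)/12 = 49.04 in⁴
Required critical load P_cr = n·P = 1.5 × 21.8 = 32.70 kip = 3.270×10^4 lb
From P_cr = π²EI/(K·L)²:  L = (1/K)·√(π²EI/P_cr) = (1/1)·√(π²×1.61×10^7×49.04/3.270×10^4)
L = 488 in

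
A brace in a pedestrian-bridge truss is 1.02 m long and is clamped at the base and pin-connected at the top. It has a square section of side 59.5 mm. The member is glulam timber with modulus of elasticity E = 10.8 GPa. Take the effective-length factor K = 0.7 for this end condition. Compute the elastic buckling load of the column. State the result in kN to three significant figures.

P_cr ≈ 218 kN

I = a⁴/12 = 59.5⁴/12 = 1.044×10^6 mm⁴
I = 1.044×10^6 mm⁴ = 1.044×10^-6 m⁴
Effective length L_e = K·L = 0.7 × 1.02 = 0.7140 m
P_cr = π²EI / L_e² = π² × 10.8×10⁹ × 1.044×10^-6 / 0.7140² = 2.184×10^5 N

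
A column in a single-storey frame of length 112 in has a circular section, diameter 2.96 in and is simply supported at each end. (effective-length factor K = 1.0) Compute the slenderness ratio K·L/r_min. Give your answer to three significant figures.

λ ≈ 151

I = πd⁴/64 = π×2.96⁴/64 = 3.768 in⁴
A = 6.881 in²;  r_min = √(I/A) = √(3.768/6.881) = 0.7400 in
L_e = K·L = 1 × 112 = 112.0 in
λ = L_e / r_min = 112.00 / 0.7400 = 151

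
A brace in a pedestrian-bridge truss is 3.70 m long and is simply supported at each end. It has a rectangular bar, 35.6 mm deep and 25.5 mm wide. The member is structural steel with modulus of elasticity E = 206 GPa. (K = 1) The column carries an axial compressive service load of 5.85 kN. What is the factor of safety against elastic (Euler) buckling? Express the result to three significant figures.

n ≈ 1.25

Buckling occurs about the weak axis: I_min = h·b³/12 with b = 25.5 mm (the shorter side).
I_min = 35.6×25.5³/12 = 4.919×10^4 mm⁴
I = 4.919×10^4 mm⁴ = 4.919×10^-8 m⁴
Effective length L_e = K·L = 1 × 3.70 = 3.700 m
P_cr = π²EI / L_e² = π² × 206×10⁹ × 4.919×10^-8 / 3.700² = 7.306×10^3 N
Factor of safety n = P_cr / P = 7.3055 / 5.85 = 1.25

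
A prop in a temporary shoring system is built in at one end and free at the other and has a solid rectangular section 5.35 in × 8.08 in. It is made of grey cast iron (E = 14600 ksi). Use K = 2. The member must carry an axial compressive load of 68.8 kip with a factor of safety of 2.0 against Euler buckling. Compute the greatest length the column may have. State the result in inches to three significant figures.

Buckling occurs about the weak axis: I_min = h·b³/12 with b = 5.35 in (the shorter side).
I_min = 8.08×5.35³/12 = 103.1 in⁴
Required critical load P_cr = n·P = 2.0 × 68.8 = 137.6 kip = 1.376×10^5 lb
From P_cr = π²EI/(K·L)²:  L = (1/K)·√(π²EI/P_cr) = (1/2)·√(π²×1.46×10^7×103.1/1.376×10^5)
L = 164 in

L_max ≈ 164 in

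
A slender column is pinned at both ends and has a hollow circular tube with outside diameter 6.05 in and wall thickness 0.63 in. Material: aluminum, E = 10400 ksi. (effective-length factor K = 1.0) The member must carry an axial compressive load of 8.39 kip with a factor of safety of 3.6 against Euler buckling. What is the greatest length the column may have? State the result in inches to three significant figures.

L_max ≈ 368 in

Inner diameter d_i = 6.05 − 2×0.63 = 4.790 in
I = π(d_o⁴ − d_i⁴)/64 = π(6.05⁴ − 4.790⁴)/64 = 39.92 in⁴
Required critical load P_cr = n·P = 3.6 × 8.39 = 30.20 kip = 3.020×10^4 lb
From P_cr = π²EI/(K·L)²:  L = (1/K)·√(π²EI/P_cr) = (1/1)·√(π²×1.04×10^7×39.92/3.020×10^4)
L = 368 in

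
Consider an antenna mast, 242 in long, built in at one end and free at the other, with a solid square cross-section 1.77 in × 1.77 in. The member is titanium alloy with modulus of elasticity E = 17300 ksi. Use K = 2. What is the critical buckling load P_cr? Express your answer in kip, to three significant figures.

P_cr ≈ 0.596 kip

I = a⁴/12 = 1.77⁴/12 = 0.8179 in⁴
Effective length L_e = K·L = 2 × 242 = 484.0 in
P_cr = π²EI / L_e² = π² × 17300×10³ × 0.8179 / 484.0² = 596.2 lb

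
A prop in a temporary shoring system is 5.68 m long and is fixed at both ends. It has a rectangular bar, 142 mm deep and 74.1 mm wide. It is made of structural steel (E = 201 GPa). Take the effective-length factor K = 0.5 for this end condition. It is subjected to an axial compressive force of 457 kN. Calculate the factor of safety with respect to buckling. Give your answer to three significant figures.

Buckling occurs about the weak axis: I_min = h·b³/12 with b = 74.1 mm (the shorter side).
I_min = 142×74.1³/12 = 4.815×10^6 mm⁴
I = 4.815×10^6 mm⁴ = 4.815×10^-6 m⁴
Effective length L_e = K·L = 0.5 × 5.68 = 2.840 m
P_cr = π²EI / L_e² = π² × 201×10⁹ × 4.815×10^-6 / 2.840² = 1.184×10^6 N
Factor of safety n = P_cr / P = 1184.2 / 457 = 2.59

n ≈ 2.59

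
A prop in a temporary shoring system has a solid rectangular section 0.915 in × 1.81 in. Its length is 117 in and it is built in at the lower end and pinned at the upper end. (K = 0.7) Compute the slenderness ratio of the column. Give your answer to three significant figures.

λ ≈ 310

For a rectangle r_min = b/√12 = 0.915/√12 = 0.2641 in
L_e = K·L = 0.7 × 117 = 81.90 in
λ = L_e / r_min = 81.900 / 0.2641 = 310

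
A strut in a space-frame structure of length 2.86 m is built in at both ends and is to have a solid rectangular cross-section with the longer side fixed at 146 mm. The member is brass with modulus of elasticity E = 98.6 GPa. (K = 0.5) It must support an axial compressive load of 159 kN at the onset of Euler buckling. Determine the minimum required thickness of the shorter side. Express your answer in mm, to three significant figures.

b ≈ 30.2 mm

L_e = K·L = 0.5 × 2.86 = 1.430 m
Required I = P_cr·L_e²/(π²E) = 1.590×10^5 × 1.430² / (π² × 9.86×10^10) = 3.341×10^-7 m⁴
I_req = 3.341×10^5 mm⁴
Rectangle, weak axis: I_min = h·b³/12 with h = 146 mm fixed  ⇒  b = (12I/h)^(1/3) = 30.2 mm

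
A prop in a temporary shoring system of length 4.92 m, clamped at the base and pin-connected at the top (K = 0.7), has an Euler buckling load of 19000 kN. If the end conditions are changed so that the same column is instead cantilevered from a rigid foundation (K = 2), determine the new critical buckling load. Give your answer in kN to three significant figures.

P_cr ∝ 1/K², so P_cr,new = P_cr,old × (K_old/K_new)² = 19000 × (0.7/2)²
= 19000 × 0.1225 = 2330 kN

P_cr ≈ 2330 kN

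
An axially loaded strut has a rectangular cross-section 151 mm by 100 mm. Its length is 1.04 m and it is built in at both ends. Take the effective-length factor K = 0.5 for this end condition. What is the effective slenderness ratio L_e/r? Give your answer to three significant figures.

For a rectangle r_min = b/√12 = 100/√12 = 28.87 mm
L_e = K·L = 0.5 × 1.04 m = 0.5200 m = 520.00 mm
λ = L_e / r_min = 520.00 / 28.87 = 18.0

λ ≈ 18.0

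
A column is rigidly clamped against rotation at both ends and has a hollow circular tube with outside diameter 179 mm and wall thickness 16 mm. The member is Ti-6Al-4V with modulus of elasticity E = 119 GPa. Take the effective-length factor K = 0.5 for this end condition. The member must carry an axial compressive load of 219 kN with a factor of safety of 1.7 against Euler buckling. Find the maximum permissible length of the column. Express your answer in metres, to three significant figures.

L_max ≈ 18.6 m

Inner diameter d_i = 179 − 2×16 = 147.0 mm
I = π(d_o⁴ − d_i⁴)/64 = π(179⁴ − 147.0⁴)/64 = 2.747×10^7 mm⁴
I = 2.747×10^-5 m⁴
Required critical load P_cr = n·P = 1.7 × 219 = 372.3 kN = 3.723×10^5 N
From P_cr = π²EI/(K·L)²:  L = (1/K)·√(π²EI/P_cr) = (1/0.5)·√(π²×1.19×10^11×2.747×10^-5/3.723×10^5)
L = 18.6 m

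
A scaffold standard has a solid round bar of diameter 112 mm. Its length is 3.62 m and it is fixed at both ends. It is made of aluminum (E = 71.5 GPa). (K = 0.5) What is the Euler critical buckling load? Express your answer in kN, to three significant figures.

P_cr ≈ 1660 kN

I = πd⁴/64 = π×112⁴/64 = 7.724×10^6 mm⁴
I = 7.724×10^6 mm⁴ = 7.724×10^-6 m⁴
Effective length L_e = K·L = 0.5 × 3.62 = 1.810 m
P_cr = π²EI / L_e² = π² × 71.5×10⁹ × 7.724×10^-6 / 1.810² = 1.664×10^6 N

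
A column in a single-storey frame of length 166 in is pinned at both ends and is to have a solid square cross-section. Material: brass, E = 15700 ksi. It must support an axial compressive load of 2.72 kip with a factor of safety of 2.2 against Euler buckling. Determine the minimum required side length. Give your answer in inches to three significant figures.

Required P_cr = n·P = 2.2 × 2.72 = 5.984 kip
L_e = K·L = 1 × 166 = 166.0 in
Required I = P_cr·L_e²/(π²E) = 5.984×10^3 × 166.0² / (π² × 1.57×10^7) = 1.064 in⁴
Solid square: I = a⁴/12  ⇒  a = (12I)^(1/4) = (12×1.064)^(1/4) = 1.89 in

a ≈ 1.89 in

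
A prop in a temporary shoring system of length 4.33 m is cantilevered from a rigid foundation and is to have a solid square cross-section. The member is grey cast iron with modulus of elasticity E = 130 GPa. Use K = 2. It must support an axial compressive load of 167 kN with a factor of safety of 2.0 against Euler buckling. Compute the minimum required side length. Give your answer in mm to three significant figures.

Required P_cr = n·P = 2.0 × 167 = 334.0 kN
L_e = K·L = 2 × 4.33 = 8.660 m
Required I = P_cr·L_e²/(π²E) = 3.340×10^5 × 8.660² / (π² × 1.30×10^11) = 1.952×10^-5 m⁴
I_req = 1.952×10^7 mm⁴
Solid square: I = a⁴/12  ⇒  a = (12I)^(1/4) = (12×1.952×10^7)^(1/4) = 124 mm

a ≈ 124 mm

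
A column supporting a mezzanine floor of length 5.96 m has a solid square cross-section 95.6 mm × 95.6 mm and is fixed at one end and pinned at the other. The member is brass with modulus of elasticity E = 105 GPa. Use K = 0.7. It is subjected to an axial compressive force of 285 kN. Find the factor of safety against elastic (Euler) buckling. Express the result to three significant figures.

I = a⁴/12 = 95.6⁴/12 = 6.961×10^6 mm⁴
I = 6.961×10^6 mm⁴ = 6.961×10^-6 m⁴
Effective length L_e = K·L = 0.7 × 5.96 = 4.172 m
P_cr = π²EI / L_e² = π² × 105×10⁹ × 6.961×10^-6 / 4.172² = 4.144×10^5 N
Factor of safety n = P_cr / P = 414.43 / 285 = 1.45

n ≈ 1.45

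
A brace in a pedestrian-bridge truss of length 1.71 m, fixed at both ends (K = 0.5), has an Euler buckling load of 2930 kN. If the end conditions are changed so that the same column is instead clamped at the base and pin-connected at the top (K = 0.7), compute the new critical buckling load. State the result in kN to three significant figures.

P_cr ∝ 1/K², so P_cr,new = P_cr,old × (K_old/K_new)² = 2930 × (0.5/0.7)²
= 2930 × 0.5102 = 1490 kN

P_cr ≈ 1490 kN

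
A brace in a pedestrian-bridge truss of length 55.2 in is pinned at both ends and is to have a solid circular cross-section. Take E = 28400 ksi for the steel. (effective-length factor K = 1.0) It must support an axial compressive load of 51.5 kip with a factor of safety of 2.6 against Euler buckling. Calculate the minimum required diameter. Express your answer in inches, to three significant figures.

d ≈ 2.33 in

Required P_cr = n·P = 2.6 × 51.5 = 133.9 kip
L_e = K·L = 1 × 55.2 = 55.20 in
Required I = P_cr·L_e²/(π²E) = 1.339×10^5 × 55.20² / (π² × 2.84×10^7) = 1.456 in⁴
Solid circle: I = πd⁴/64  ⇒  d = (64I/π)^(1/4) = (64×1.456/π)^(1/4) = 2.33 in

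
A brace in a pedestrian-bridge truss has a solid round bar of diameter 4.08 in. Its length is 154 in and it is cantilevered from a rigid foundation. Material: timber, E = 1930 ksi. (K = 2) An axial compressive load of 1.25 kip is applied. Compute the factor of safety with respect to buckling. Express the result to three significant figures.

I = πd⁴/64 = π×4.08⁴/64 = 13.60 in⁴
Effective length L_e = K·L = 2 × 154 = 308.0 in
P_cr = π²EI / L_e² = π² × 1930×10³ × 13.60 / 308.0² = 2.731×10^3 lb
Factor of safety n = P_cr / P = 2.7313 / 1.25 = 2.19

n ≈ 2.19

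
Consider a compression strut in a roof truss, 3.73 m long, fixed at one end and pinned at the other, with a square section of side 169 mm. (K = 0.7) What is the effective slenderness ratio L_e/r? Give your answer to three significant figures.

I = a⁴/12 = 169⁴/12 = 6.798×10^7 mm⁴
A = 2.856×10^4 mm²;  r_min = √(I/A) = √(6.798×10^7/2.856×10^4) = 48.79 mm
L_e = K·L = 0.7 × 3.73 m = 2.611 m = 2611.0 mm
λ = L_e / r_min = 2611.0 / 48.79 = 53.5

λ ≈ 53.5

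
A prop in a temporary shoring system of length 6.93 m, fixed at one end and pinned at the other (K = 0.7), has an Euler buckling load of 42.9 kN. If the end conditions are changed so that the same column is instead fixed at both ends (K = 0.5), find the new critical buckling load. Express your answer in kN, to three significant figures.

P_cr ∝ 1/K², so P_cr,new = P_cr,old × (K_old/K_new)² = 42.9 × (0.7/0.5)²
= 42.9 × 1.960 = 84.1 kN

P_cr ≈ 84.1 kN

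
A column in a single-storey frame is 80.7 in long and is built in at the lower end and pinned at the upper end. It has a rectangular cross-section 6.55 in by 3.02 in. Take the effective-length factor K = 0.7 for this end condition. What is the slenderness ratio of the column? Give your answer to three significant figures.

For a rectangle r_min = b/√12 = 3.02/√12 = 0.8718 in
L_e = K·L = 0.7 × 80.7 = 56.49 in
λ = L_e / r_min = 56.490 / 0.8718 = 64.8

λ ≈ 64.8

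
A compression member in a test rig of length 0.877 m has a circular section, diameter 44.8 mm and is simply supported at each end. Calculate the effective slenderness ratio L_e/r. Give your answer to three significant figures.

λ ≈ 78.3

For a solid circle r = d/4 = 44.8/4 = 11.20 mm
L_e = K·L = 1 × 0.877 m = 0.8770 m = 877.00 mm
λ = L_e / r_min = 877.00 / 11.20 = 78.3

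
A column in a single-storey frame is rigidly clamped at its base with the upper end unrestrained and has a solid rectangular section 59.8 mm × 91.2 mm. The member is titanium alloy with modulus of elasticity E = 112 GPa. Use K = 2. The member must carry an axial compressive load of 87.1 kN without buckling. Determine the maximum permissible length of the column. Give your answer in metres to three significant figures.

Buckling occurs about the weak axis: I_min = h·b³/12 with b = 59.8 mm (the shorter side).
I_min = 91.2×59.8³/12 = 1.625×10^6 mm⁴
I = 1.625×10^-6 m⁴
At the buckling limit P_cr = P = 8.710×10^4 N
From P_cr = π²EI/(K·L)²:  L = (1/K)·√(π²EI/P_cr) = (1/2)·√(π²×1.12×10^11×1.625×10^-6/8.710×10^4)
L = 2.27 m

L_max ≈ 2.27 m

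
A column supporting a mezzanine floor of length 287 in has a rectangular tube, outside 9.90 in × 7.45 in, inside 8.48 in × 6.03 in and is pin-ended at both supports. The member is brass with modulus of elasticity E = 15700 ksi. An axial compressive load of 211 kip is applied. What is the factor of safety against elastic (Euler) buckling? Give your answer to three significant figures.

n ≈ 1.66

Weak-axis I_min = (h_o·b_o³ − h_i·b_i³)/12 with b_o = 7.45, b_i = 6.030 in (shorter outer/inner sides).
I_min = (9.90×7.45³ − 8.480×6.030³)/12 = 186.2 in⁴
Effective length L_e = K·L = 1 × 287 = 287.0 in
P_cr = π²EI / L_e² = π² × 15700×10³ × 186.2 / 287.0² = 3.503×10^5 lb
Factor of safety n = P_cr / P = 350.26 / 211 = 1.66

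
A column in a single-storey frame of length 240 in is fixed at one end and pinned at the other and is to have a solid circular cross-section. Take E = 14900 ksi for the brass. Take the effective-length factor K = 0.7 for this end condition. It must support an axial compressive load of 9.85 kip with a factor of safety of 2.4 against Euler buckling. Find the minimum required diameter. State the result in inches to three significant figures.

Required P_cr = n·P = 2.4 × 9.85 = 23.64 kip
L_e = K·L = 0.7 × 240 = 168.0 in
Required I = P_cr·L_e²/(π²E) = 2.364×10^4 × 168.0² / (π² × 1.49×10^7) = 4.537 in⁴
Solid circle: I = πd⁴/64  ⇒  d = (64I/π)^(1/4) = (64×4.537/π)^(1/4) = 3.10 in

d ≈ 3.10 in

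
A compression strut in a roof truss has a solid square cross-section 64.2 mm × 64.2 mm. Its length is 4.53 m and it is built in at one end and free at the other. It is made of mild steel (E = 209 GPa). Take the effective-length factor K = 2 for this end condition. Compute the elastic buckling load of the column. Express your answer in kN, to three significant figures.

P_cr ≈ 35.6 kN

I = a⁴/12 = 64.2⁴/12 = 1.416×10^6 mm⁴
I = 1.416×10^6 mm⁴ = 1.416×10^-6 m⁴
Effective length L_e = K·L = 2 × 4.53 = 9.060 m
P_cr = π²EI / L_e² = π² × 209×10⁹ × 1.416×10^-6 / 9.060² = 3.558×10^4 N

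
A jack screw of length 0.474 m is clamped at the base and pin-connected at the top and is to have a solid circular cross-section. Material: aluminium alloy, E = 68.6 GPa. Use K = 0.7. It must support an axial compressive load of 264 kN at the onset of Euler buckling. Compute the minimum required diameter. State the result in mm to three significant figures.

L_e = K·L = 0.7 × 0.474 = 0.3318 m
Required I = P_cr·L_e²/(π²E) = 2.640×10^5 × 0.3318² / (π² × 6.86×10^10) = 4.293×10^-8 m⁴
I_req = 4.293×10^4 mm⁴
Solid circle: I = πd⁴/64  ⇒  d = (64I/π)^(1/4) = (64×4.293×10^4/π)^(1/4) = 30.6 mm

d ≈ 30.6 mm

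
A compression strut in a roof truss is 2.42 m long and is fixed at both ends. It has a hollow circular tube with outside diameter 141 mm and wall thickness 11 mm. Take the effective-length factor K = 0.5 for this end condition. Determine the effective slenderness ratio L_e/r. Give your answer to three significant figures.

λ ≈ 26.2

Inner diameter d_i = 141 − 2×11 = 119.0 mm
I = π(d_o⁴ − d_i⁴)/64 = π(141⁴ − 119.0⁴)/64 = 9.558×10^6 mm⁴
A = 4.492×10^3 mm²;  r_min = √(I/A) = √(9.558×10^6/4.492×10^3) = 46.13 mm
L_e = K·L = 0.5 × 2.42 m = 1.210 m = 1210.0 mm
λ = L_e / r_min = 1210.0 / 46.13 = 26.2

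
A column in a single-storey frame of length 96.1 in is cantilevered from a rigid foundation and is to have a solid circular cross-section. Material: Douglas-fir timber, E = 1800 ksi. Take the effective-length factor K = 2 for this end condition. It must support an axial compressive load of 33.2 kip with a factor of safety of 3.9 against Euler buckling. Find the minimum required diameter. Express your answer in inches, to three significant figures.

d ≈ 8.61 in

Required P_cr = n·P = 3.9 × 33.2 = 129.5 kip
L_e = K·L = 2 × 96.1 = 192.2 in
Required I = P_cr·L_e²/(π²E) = 1.295×10^5 × 192.2² / (π² × 1.80×10^6) = 269.2 in⁴
Solid circle: I = πd⁴/64  ⇒  d = (64I/π)^(1/4) = (64×269.2/π)^(1/4) = 8.61 in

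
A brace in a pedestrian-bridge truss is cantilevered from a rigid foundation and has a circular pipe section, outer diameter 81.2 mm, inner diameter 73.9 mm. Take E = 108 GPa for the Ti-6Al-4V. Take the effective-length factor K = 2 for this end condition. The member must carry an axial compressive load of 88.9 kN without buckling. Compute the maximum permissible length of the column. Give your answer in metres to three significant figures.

L_max ≈ 1.42 m

d_o = 81.2 mm, d_i = 73.9 mm
I = π(d_o⁴ − d_i⁴)/64 = π(81.2⁴ − 73.90⁴)/64 = 6.700×10^5 mm⁴
I = 6.700×10^-7 m⁴
At the buckling limit P_cr = P = 8.890×10^4 N
From P_cr = π²EI/(K·L)²:  L = (1/K)·√(π²EI/P_cr) = (1/2)·√(π²×1.08×10^11×6.700×10^-7/8.890×10^4)
L = 1.42 m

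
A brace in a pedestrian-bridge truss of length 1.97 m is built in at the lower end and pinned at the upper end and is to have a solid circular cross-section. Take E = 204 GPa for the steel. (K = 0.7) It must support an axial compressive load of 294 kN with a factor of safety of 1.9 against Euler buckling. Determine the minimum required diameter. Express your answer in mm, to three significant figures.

Required P_cr = n·P = 1.9 × 294 = 558.6 kN
L_e = K·L = 0.7 × 1.97 = 1.379 m
Required I = P_cr·L_e²/(π²E) = 5.586×10^5 × 1.379² / (π² × 2.04×10^11) = 5.276×10^-7 m⁴
I_req = 5.276×10^5 mm⁴
Solid circle: I = πd⁴/64  ⇒  d = (64I/π)^(1/4) = (64×5.276×10^5/π)^(1/4) = 57.3 mm

d ≈ 57.3 mm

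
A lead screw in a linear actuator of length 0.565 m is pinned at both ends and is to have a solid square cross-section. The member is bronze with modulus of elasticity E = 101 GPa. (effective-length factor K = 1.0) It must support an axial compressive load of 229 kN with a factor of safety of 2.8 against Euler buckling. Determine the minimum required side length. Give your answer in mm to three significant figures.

Required P_cr = n·P = 2.8 × 229 = 641.2 kN
L_e = K·L = 1 × 0.565 = 0.5650 m
Required I = P_cr·L_e²/(π²E) = 6.412×10^5 × 0.5650² / (π² × 1.01×10^11) = 2.053×10^-7 m⁴
I_req = 2.053×10^5 mm⁴
Solid square: I = a⁴/12  ⇒  a = (12I)^(1/4) = (12×2.053×10^5)^(1/4) = 39.6 mm

a ≈ 39.6 mm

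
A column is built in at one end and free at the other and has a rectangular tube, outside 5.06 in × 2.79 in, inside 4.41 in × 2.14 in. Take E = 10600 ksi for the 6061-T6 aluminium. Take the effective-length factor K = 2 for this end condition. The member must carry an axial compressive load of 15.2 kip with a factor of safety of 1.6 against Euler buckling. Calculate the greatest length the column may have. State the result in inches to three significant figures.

Weak-axis I_min = (h_o·b_o³ − h_i·b_i³)/12 with b_o = 2.79, b_i = 2.140 in (shorter outer/inner sides).
I_min = (5.06×2.79³ − 4.410×2.140³)/12 = 5.556 in⁴
Required critical load P_cr = n·P = 1.6 × 15.2 = 24.32 kip = 2.432×10^4 lb
From P_cr = π²EI/(K·L)²:  L = (1/K)·√(π²EI/P_cr) = (1/2)·√(π²×1.06×10^7×5.556/2.432×10^4)
L = 77.3 in

L_max ≈ 77.3 in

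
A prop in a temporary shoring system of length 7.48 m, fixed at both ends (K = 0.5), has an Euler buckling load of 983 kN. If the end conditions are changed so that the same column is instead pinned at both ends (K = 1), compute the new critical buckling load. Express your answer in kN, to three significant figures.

P_cr ≈ 246 kN

P_cr ∝ 1/K², so P_cr,new = P_cr,old × (K_old/K_new)² = 983 × (0.5/1)²
= 983 × 0.2500 = 246 kN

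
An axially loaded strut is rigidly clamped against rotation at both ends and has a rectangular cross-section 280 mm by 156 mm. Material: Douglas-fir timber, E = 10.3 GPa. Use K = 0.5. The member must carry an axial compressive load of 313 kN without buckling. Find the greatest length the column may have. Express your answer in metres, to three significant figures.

L_max ≈ 10.7 m

Buckling occurs about the weak axis: I_min = h·b³/12 with b = 156 mm (the shorter side).
I_min = 280×156³/12 = 8.858×10^7 mm⁴
I = 8.858×10^-5 m⁴
At the buckling limit P_cr = P = 3.130×10^5 N
From P_cr = π²EI/(K·L)²:  L = (1/K)·√(π²EI/P_cr) = (1/0.5)·√(π²×1.03×10^10×8.858×10^-5/3.130×10^5)
L = 10.7 m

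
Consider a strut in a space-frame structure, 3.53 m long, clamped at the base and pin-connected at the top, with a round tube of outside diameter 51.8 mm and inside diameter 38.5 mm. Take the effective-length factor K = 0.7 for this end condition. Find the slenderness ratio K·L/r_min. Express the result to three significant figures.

λ ≈ 153

d_o = 51.8 mm, d_i = 38.5 mm
I = π(d_o⁴ − d_i⁴)/64 = π(51.8⁴ − 38.50⁴)/64 = 2.456×10^5 mm⁴
A = 943.3 mm²;  r_min = √(I/A) = √(2.456×10^5/943.3) = 16.14 mm
L_e = K·L = 0.7 × 3.53 m = 2.471 m = 2471.0 mm
λ = L_e / r_min = 2471.0 / 16.14 = 153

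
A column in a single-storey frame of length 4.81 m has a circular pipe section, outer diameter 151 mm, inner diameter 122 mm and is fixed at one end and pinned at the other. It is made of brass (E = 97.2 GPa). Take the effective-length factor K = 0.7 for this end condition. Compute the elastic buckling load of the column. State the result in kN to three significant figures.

P_cr ≈ 1240 kN

d_o = 151 mm, d_i = 122 mm
I = π(d_o⁴ − d_i⁴)/64 = π(151⁴ − 122.0⁴)/64 = 1.465×10^7 mm⁴
I = 1.465×10^7 mm⁴ = 1.465×10^-5 m⁴
Effective length L_e = K·L = 0.7 × 4.81 = 3.367 m
P_cr = π²EI / L_e² = π² × 97.2×10⁹ × 1.465×10^-5 / 3.367² = 1.239×10^6 N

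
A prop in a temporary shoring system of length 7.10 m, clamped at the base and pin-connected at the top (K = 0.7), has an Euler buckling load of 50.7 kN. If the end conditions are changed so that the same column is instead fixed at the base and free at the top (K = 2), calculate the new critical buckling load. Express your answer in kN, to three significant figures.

P_cr ≈ 6.21 kN

P_cr ∝ 1/K², so P_cr,new = P_cr,old × (K_old/K_new)² = 50.7 × (0.7/2)²
= 50.7 × 0.1225 = 6.21 kN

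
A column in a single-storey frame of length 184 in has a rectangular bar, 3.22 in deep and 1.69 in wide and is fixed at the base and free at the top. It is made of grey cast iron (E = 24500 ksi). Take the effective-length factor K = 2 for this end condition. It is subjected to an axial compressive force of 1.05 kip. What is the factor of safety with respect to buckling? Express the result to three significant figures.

Buckling occurs about the weak axis: I_min = h·b³/12 with b = 1.69 in (the shorter side).
I_min = 3.22×1.69³/12 = 1.295 in⁴
Effective length L_e = K·L = 2 × 184 = 368.0 in
P_cr = π²EI / L_e² = π² × 24500×10³ × 1.295 / 368.0² = 2.313×10^3 lb
Factor of safety n = P_cr / P = 2.3126 / 1.05 = 2.20

n ≈ 2.20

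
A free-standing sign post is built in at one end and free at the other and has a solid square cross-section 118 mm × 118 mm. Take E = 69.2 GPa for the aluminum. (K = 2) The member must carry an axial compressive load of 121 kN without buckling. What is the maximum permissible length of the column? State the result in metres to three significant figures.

L_max ≈ 4.77 m

I = a⁴/12 = 118⁴/12 = 1.616×10^7 mm⁴
I = 1.616×10^-5 m⁴
At the buckling limit P_cr = P = 1.210×10^5 N
From P_cr = π²EI/(K·L)²:  L = (1/K)·√(π²EI/P_cr) = (1/2)·√(π²×6.92×10^10×1.616×10^-5/1.210×10^5)
L = 4.77 m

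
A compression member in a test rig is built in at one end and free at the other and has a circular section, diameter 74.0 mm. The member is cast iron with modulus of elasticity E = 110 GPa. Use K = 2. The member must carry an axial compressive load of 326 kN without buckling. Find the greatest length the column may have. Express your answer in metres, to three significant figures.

I = πd⁴/64 = π×74.0⁴/64 = 1.472×10^6 mm⁴
I = 1.472×10^-6 m⁴
At the buckling limit P_cr = P = 3.260×10^5 N
From P_cr = π²EI/(K·L)²:  L = (1/K)·√(π²EI/P_cr) = (1/2)·√(π²×1.10×10^11×1.472×10^-6/3.260×10^5)
L = 1.11 m

L_max ≈ 1.11 m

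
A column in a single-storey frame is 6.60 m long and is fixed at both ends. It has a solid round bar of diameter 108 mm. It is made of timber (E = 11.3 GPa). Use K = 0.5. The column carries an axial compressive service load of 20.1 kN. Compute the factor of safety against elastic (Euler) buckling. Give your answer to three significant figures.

I = πd⁴/64 = π×108⁴/64 = 6.678×10^6 mm⁴
I = 6.678×10^6 mm⁴ = 6.678×10^-6 m⁴
Effective length L_e = K·L = 0.5 × 6.60 = 3.300 m
P_cr = π²EI / L_e² = π² × 11.3×10⁹ × 6.678×10^-6 / 3.300² = 6.839×10^4 N
Factor of safety n = P_cr / P = 68.394 / 20.1 = 3.40

n ≈ 3.40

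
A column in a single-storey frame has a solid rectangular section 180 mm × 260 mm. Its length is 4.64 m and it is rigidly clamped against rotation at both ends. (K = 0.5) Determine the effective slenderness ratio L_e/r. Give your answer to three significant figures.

λ ≈ 44.6

Buckling occurs about the weak axis: I_min = h·b³/12 with b = 180 mm (the shorter side).
I_min = 260×180³/12 = 1.264×10^8 mm⁴
A = 4.680×10^4 mm²;  r_min = √(I/A) = √(1.264×10^8/4.680×10^4) = 51.96 mm
L_e = K·L = 0.5 × 4.64 m = 2.320 m = 2320.0 mm
λ = L_e / r_min = 2320.0 / 51.96 = 44.6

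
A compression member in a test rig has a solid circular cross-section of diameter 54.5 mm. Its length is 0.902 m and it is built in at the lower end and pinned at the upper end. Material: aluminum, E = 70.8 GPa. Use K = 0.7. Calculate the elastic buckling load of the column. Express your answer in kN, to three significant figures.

P_cr ≈ 759 kN

I = πd⁴/64 = π×54.5⁴/64 = 4.331×10^5 mm⁴
I = 4.331×10^5 mm⁴ = 4.331×10^-7 m⁴
Effective length L_e = K·L = 0.7 × 0.902 = 0.6314 m
P_cr = π²EI / L_e² = π² × 70.8×10⁹ × 4.331×10^-7 / 0.6314² = 7.591×10^5 N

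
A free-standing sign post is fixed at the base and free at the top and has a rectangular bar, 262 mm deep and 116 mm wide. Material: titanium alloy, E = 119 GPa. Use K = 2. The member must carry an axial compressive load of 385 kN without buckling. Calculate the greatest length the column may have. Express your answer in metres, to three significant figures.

L_max ≈ 5.10 m

Buckling occurs about the weak axis: I_min = h·b³/12 with b = 116 mm (the shorter side).
I_min = 262×116³/12 = 3.408×10^7 mm⁴
I = 3.408×10^-5 m⁴
At the buckling limit P_cr = P = 3.850×10^5 N
From P_cr = π²EI/(K·L)²:  L = (1/K)·√(π²EI/P_cr) = (1/2)·√(π²×1.19×10^11×3.408×10^-5/3.850×10^5)
L = 5.10 m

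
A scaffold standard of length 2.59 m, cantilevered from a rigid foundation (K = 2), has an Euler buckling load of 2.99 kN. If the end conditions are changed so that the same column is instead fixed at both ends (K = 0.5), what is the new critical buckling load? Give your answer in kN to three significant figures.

P_cr ∝ 1/K², so P_cr,new = P_cr,old × (K_old/K_new)² = 2.99 × (2/0.5)²
= 2.99 × 16.00 = 47.8 kN

P_cr ≈ 47.8 kN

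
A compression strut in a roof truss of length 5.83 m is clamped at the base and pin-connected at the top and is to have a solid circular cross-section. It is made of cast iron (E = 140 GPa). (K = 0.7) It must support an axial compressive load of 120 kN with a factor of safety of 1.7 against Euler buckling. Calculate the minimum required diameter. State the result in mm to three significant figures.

Required P_cr = n·P = 1.7 × 120 = 204.0 kN
L_e = K·L = 0.7 × 5.83 = 4.081 m
Required I = P_cr·L_e²/(π²E) = 2.040×10^5 × 4.081² / (π² × 1.40×10^11) = 2.459×10^-6 m⁴
I_req = 2.459×10^6 mm⁴
Solid circle: I = πd⁴/64  ⇒  d = (64I/π)^(1/4) = (64×2.459×10^6/π)^(1/4) = 84.1 mm

d ≈ 84.1 mm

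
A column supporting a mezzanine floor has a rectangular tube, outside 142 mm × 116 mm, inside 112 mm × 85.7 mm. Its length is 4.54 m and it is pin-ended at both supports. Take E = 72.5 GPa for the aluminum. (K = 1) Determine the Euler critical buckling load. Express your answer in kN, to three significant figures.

P_cr ≈ 437 kN

Weak-axis I_min = (h_o·b_o³ − h_i·b_i³)/12 with b_o = 116, b_i = 85.70 mm (shorter outer/inner sides).
I_min = (142×116³ − 112.0×85.70³)/12 = 1.260×10^7 mm⁴
I = 1.260×10^7 mm⁴ = 1.260×10^-5 m⁴
Effective length L_e = K·L = 1 × 4.54 = 4.540 m
P_cr = π²EI / L_e² = π² × 72.5×10⁹ × 1.260×10^-5 / 4.540² = 4.373×10^5 N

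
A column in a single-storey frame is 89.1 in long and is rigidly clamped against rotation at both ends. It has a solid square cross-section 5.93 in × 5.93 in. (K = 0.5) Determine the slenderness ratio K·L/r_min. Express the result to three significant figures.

λ ≈ 26.0

I = a⁴/12 = 5.93⁴/12 = 103.0 in⁴
A = 35.16 in²;  r_min = √(I/A) = √(103.0/35.16) = 1.712 in
L_e = K·L = 0.5 × 89.1 = 44.55 in
λ = L_e / r_min = 44.550 / 1.712 = 26.0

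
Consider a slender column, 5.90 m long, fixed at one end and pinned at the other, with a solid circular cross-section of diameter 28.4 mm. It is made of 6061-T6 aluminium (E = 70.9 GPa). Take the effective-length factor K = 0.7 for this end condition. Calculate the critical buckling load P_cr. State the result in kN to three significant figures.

P_cr ≈ 1.31 kN

I = πd⁴/64 = π×28.4⁴/64 = 3.193×10^4 mm⁴
I = 3.193×10^4 mm⁴ = 3.193×10^-8 m⁴
Effective length L_e = K·L = 0.7 × 5.90 = 4.130 m
P_cr = π²EI / L_e² = π² × 70.9×10⁹ × 3.193×10^-8 / 4.130² = 1.310×10^3 N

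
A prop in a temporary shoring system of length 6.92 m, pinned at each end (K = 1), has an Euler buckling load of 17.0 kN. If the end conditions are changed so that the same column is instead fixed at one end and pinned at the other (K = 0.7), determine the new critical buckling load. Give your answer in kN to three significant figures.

P_cr ∝ 1/K², so P_cr,new = P_cr,old × (K_old/K_new)² = 17.0 × (1/0.7)²
= 17.0 × 2.041 = 34.7 kN

P_cr ≈ 34.7 kN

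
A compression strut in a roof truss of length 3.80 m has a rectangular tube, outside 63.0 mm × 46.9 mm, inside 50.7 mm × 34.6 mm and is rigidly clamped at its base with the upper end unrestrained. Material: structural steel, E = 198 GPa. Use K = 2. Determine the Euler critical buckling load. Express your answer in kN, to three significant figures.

Weak-axis I_min = (h_o·b_o³ − h_i·b_i³)/12 with b_o = 46.9, b_i = 34.60 mm (shorter outer/inner sides).
I_min = (63.0×46.9³ − 50.70×34.60³)/12 = 3.666×10^5 mm⁴
I = 3.666×10^5 mm⁴ = 3.666×10^-7 m⁴
Effective length L_e = K·L = 2 × 3.80 = 7.600 m
P_cr = π²EI / L_e² = π² × 198×10⁹ × 3.666×10^-7 / 7.600² = 1.240×10^4 N

P_cr ≈ 12.4 kN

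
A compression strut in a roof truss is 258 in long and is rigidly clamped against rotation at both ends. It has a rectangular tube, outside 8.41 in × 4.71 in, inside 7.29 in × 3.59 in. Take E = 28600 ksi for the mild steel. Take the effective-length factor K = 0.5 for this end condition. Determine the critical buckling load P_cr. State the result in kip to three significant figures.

Weak-axis I_min = (h_o·b_o³ − h_i·b_i³)/12 with b_o = 4.71, b_i = 3.590 in (shorter outer/inner sides).
I_min = (8.41×4.71³ − 7.290×3.590³)/12 = 45.12 in⁴
Effective length L_e = K·L = 0.5 × 258 = 129.0 in
P_cr = π²EI / L_e² = π² × 28600×10³ × 45.12 / 129.0² = 7.653×10^5 lb

P_cr ≈ 765 kip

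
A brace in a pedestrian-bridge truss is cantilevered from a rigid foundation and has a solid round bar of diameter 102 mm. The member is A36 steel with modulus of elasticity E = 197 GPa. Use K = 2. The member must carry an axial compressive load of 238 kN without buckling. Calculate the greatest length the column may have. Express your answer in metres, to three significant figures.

I = πd⁴/64 = π×102⁴/64 = 5.313×10^6 mm⁴
I = 5.313×10^-6 m⁴
At the buckling limit P_cr = P = 2.380×10^5 N
From P_cr = π²EI/(K·L)²:  L = (1/K)·√(π²EI/P_cr) = (1/2)·√(π²×1.97×10^11×5.313×10^-6/2.380×10^5)
L = 3.29 m

L_max ≈ 3.29 m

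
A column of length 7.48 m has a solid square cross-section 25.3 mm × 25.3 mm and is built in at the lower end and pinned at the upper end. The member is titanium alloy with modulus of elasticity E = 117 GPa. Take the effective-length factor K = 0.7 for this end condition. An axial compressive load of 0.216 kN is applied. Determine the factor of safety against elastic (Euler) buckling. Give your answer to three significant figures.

I = a⁴/12 = 25.3⁴/12 = 3.414×10^4 mm⁴
I = 3.414×10^4 mm⁴ = 3.414×10^-8 m⁴
Effective length L_e = K·L = 0.7 × 7.48 = 5.236 m
P_cr = π²EI / L_e² = π² × 117×10⁹ × 3.414×10^-8 / 5.236² = 1.438×10^3 N
Factor of safety n = P_cr / P = 1.4381 / 0.216 = 6.66

n ≈ 6.66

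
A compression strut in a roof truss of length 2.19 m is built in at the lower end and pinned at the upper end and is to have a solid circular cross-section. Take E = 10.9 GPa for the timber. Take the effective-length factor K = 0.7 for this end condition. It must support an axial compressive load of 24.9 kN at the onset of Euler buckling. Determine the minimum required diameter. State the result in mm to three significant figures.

d ≈ 57.7 mm

L_e = K·L = 0.7 × 2.19 = 1.533 m
Required I = P_cr·L_e²/(π²E) = 2.490×10^4 × 1.533² / (π² × 1.09×10^10) = 5.439×10^-7 m⁴
I_req = 5.439×10^5 mm⁴
Solid circle: I = πd⁴/64  ⇒  d = (64I/π)^(1/4) = (64×5.439×10^5/π)^(1/4) = 57.7 mm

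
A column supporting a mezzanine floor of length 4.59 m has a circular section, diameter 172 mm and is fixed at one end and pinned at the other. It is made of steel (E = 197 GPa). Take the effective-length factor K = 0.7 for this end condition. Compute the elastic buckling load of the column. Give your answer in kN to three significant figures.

I = πd⁴/64 = π×172⁴/64 = 4.296×10^7 mm⁴
I = 4.296×10^7 mm⁴ = 4.296×10^-5 m⁴
Effective length L_e = K·L = 0.7 × 4.59 = 3.213 m
P_cr = π²EI / L_e² = π² × 197×10⁹ × 4.296×10^-5 / 3.213² = 8.091×10^6 N

P_cr ≈ 8090 kN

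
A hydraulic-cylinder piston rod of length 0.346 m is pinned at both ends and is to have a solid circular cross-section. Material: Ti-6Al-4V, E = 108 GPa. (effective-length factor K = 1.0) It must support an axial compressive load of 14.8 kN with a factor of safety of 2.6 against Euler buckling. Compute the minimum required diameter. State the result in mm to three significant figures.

Required P_cr = n·P = 2.6 × 14.8 = 38.48 kN
L_e = K·L = 1 × 0.346 = 0.3460 m
Required I = P_cr·L_e²/(π²E) = 3.848×10^4 × 0.3460² / (π² × 1.08×10^11) = 4.322×10^-9 m⁴
I_req = 4.322×10^3 mm⁴
Solid circle: I = πd⁴/64  ⇒  d = (64I/π)^(1/4) = (64×4.322×10^3/π)^(1/4) = 17.2 mm

d ≈ 17.2 mm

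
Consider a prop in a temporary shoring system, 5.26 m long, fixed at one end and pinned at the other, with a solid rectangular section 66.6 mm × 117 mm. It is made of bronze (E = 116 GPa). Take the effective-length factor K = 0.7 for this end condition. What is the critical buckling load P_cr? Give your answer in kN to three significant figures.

Buckling occurs about the weak axis: I_min = h·b³/12 with b = 66.6 mm (the shorter side).
I_min = 117×66.6³/12 = 2.880×10^6 mm⁴
I = 2.880×10^6 mm⁴ = 2.880×10^-6 m⁴
Effective length L_e = K·L = 0.7 × 5.26 = 3.682 m
P_cr = π²EI / L_e² = π² × 116×10⁹ × 2.880×10^-6 / 3.682² = 2.432×10^5 N

P_cr ≈ 243 kN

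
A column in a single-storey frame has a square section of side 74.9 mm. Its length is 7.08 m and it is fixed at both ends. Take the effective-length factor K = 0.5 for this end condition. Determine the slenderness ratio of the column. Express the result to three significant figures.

For a square r = a/√12 = 74.9/√12 = 21.62 mm
L_e = K·L = 0.5 × 7.08 m = 3.540 m = 3540.0 mm
λ = L_e / r_min = 3540.0 / 21.62 = 164

λ ≈ 164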